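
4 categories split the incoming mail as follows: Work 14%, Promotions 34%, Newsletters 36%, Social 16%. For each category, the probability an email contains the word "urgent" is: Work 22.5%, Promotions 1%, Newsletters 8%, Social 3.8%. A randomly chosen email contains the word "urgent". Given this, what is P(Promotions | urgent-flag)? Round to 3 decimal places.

Compute prior × likelihood for every hypothesis:
  Work: 0.14 × 0.225 = 0.0315
  Promotions: 0.34 × 0.01 = 0.0034
  Newsletters: 0.36 × 0.08 = 0.0288
  Social: 0.16 × 0.038 = 0.00608
Total = 0.06978.
P(Promotions | evidence) = 0.0034 / 0.06978 ≈ 0.049.

0.049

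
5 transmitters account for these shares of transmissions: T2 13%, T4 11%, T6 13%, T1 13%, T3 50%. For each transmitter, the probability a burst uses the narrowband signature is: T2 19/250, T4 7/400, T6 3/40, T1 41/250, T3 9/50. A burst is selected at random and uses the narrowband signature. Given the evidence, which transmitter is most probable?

Prior × likelihood for each hypothesis:
  T2: 0.13 × 0.076 = 0.00988
  T4: 0.11 × 0.0175 = 0.001925
  T6: 0.13 × 0.075 = 0.00975
  T1: 0.13 × 0.164 = 0.02132
  T3: 0.5 × 0.18 = 0.09
Sum = 0.132875.
Largest term belongs to T3, so T3 is most probable.

T3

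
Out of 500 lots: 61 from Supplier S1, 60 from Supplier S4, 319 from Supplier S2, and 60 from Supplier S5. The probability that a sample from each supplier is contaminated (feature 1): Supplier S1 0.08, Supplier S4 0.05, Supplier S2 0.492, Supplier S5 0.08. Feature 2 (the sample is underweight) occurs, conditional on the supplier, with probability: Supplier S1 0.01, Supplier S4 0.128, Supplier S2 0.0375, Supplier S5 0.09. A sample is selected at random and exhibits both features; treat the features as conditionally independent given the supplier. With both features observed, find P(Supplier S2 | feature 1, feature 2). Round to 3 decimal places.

0.872

By Bayes' rule, posterior ∝ prior × likelihood:
  Supplier S1: 0.122 × 0.08 × 0.01 = 0.0000976
  Supplier S4: 0.12 × 0.05 × 0.128 = 0.000768
  Supplier S2: 0.638 × 0.492 × 0.0375 = 0.0117711
  Supplier S5: 0.12 × 0.08 × 0.09 = 0.000864
Total = 0.0135007.
P(Supplier S2 | evidence) = 0.0117711 / 0.0135007 ≈ 0.872.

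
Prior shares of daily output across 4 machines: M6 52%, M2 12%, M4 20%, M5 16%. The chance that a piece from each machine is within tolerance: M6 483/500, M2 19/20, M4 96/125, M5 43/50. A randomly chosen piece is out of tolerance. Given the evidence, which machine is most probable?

Taking complements, P(oversize | each) = M6 0.034, M2 0.05, M4 0.232, M5 0.14.
Prior × likelihood for each hypothesis:
  M6: 0.52 × 0.034 = 0.01768
  M2: 0.12 × 0.05 = 0.006
  M4: 0.2 × 0.232 = 0.0464
  M5: 0.16 × 0.14 = 0.0224
Normalizing constant = 0.09248.
Largest term belongs to M4, so M4 is most probable.

M4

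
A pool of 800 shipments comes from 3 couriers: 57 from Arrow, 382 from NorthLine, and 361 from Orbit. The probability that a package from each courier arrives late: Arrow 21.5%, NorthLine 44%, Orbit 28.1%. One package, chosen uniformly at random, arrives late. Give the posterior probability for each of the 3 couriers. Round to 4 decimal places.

Arrow 0.0435, NorthLine 0.5965, Orbit 0.3600

By Bayes' rule, posterior ∝ prior × likelihood:
  Arrow: 0.07125 × 0.215 = 0.01531875
  NorthLine: 0.4775 × 0.44 = 0.2101
  Orbit: 0.45125 × 0.281 = 0.12680125
Total = 0.35222.
P(Arrow | late) = 0.01531875/0.35222 ≈ 0.0435
P(NorthLine | late) = 0.2101/0.35222 ≈ 0.5965
P(Orbit | late) = 0.12680125/0.35222 ≈ 0.3600
(Check: 0.0435+0.5965+0.3600 = 1.0000.)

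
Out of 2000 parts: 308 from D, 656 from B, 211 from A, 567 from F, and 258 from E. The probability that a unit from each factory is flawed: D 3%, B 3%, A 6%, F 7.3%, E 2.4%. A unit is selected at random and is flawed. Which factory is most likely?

Unnormalized posteriors (prior × likelihood):
  D: 0.154 × 0.03 = 0.00462
  B: 0.328 × 0.03 = 0.00984
  A: 0.1055 × 0.06 = 0.00633
  F: 0.2835 × 0.073 = 0.0206955
  E: 0.129 × 0.024 = 0.003096
Total = 0.0445815.
Largest term belongs to F, so F is most probable.

F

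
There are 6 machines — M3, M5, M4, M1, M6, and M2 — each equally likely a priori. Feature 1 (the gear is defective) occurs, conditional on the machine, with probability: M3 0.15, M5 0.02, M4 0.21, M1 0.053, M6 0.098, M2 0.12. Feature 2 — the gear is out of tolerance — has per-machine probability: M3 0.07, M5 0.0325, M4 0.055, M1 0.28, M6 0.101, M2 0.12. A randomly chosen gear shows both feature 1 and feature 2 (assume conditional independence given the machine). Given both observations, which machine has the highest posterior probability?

With a uniform prior (1/6 each), posterior ∝ likelihood:
  M3: 0.15 × 0.07 = 0.0105
  M5: 0.02 × 0.0325 = 0.00065
  M4: 0.21 × 0.055 = 0.01155
  M1: 0.053 × 0.28 = 0.01484
  M6: 0.098 × 0.101 = 0.009898
  M2: 0.12 × 0.12 = 0.0144
Total = 0.061838.
Largest term belongs to M1, so M1 is most probable.

M1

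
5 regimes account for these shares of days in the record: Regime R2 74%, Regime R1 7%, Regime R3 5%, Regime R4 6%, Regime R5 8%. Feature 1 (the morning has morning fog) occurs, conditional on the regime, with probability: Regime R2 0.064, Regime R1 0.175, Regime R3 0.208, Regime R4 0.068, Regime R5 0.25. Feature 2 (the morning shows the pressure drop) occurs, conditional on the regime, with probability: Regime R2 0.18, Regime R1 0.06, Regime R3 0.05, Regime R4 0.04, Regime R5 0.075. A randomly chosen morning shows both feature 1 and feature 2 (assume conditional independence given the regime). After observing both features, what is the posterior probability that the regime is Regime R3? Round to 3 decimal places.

Unnormalized posteriors (prior × likelihood):
  Regime R2: 0.74 × 0.064 × 0.18 = 0.0085248
  Regime R1: 0.07 × 0.175 × 0.06 = 0.000735
  Regime R3: 0.05 × 0.208 × 0.05 = 0.00052
  Regime R4: 0.06 × 0.068 × 0.04 = 0.0001632
  Regime R5: 0.08 × 0.25 × 0.075 = 0.0015
Sum = 0.011443.
P(Regime R3 | evidence) = 0.00052 / 0.011443 ≈ 0.045.

0.045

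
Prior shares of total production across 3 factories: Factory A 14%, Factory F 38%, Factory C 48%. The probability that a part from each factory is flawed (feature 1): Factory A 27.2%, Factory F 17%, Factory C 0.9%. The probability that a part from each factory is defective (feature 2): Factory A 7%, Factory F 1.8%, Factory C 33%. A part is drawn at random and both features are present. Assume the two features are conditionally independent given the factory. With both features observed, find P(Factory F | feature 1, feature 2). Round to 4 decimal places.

Unnormalized posteriors (prior × likelihood):
  Factory A: 0.14 × 0.272 × 0.07 = 0.0026656
  Factory F: 0.38 × 0.17 × 0.018 = 0.0011628
  Factory C: 0.48 × 0.009 × 0.33 = 0.0014256
Sum = 0.005254.
P(Factory F | evidence) = 0.0011628 / 0.005254 ≈ 0.2213.

0.2213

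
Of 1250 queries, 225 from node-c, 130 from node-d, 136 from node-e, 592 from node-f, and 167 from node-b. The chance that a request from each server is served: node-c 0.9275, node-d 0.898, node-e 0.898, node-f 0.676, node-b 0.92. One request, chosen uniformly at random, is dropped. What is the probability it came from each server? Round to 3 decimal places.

Taking complements, P(dropped | each) = node-c 0.0725, node-d 0.102, node-e 0.102, node-f 0.324, node-b 0.08.
Unnormalized posteriors (prior × likelihood):
  node-c: 0.18 × 0.0725 = 0.01305
  node-d: 0.104 × 0.102 = 0.010608
  node-e: 0.1088 × 0.102 = 0.0110976
  node-f: 0.4736 × 0.324 = 0.1534464
  node-b: 0.1336 × 0.08 = 0.010688
Sum = 0.19889.
P(node-c | dropped) = 0.01305/0.19889 ≈ 0.066
P(node-d | dropped) = 0.010608/0.19889 ≈ 0.053
P(node-e | dropped) = 0.0110976/0.19889 ≈ 0.056
P(node-f | dropped) = 0.1534464/0.19889 ≈ 0.772
P(node-b | dropped) = 0.010688/0.19889 ≈ 0.054

node-c 0.066, node-d 0.053, node-e 0.056, node-f 0.772, node-b 0.054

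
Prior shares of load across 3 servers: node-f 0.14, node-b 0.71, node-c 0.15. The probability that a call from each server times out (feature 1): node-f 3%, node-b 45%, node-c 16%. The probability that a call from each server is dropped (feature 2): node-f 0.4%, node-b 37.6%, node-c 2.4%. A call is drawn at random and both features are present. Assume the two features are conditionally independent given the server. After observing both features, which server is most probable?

Compute prior × likelihood for every hypothesis:
  node-f: 0.14 × 0.03 × 0.004 = 0.0000168
  node-b: 0.71 × 0.45 × 0.376 = 0.120132
  node-c: 0.15 × 0.16 × 0.024 = 0.000576
Sum = 0.1207248.
Largest term belongs to node-b, so node-b is most probable.

node-b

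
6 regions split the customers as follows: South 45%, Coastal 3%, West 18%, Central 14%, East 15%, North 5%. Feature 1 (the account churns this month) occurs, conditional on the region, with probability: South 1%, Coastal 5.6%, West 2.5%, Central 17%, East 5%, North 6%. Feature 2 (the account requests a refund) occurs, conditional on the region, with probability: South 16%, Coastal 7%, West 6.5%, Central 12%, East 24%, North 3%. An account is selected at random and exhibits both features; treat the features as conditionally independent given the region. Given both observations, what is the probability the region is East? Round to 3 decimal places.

By Bayes' rule, posterior ∝ prior × likelihood:
  South: 0.45 × 0.01 × 0.16 = 0.00072
  Coastal: 0.03 × 0.056 × 0.07 = 0.0001176
  West: 0.18 × 0.025 × 0.065 = 0.0002925
  Central: 0.14 × 0.17 × 0.12 = 0.002856
  East: 0.15 × 0.05 × 0.24 = 0.0018
  North: 0.05 × 0.06 × 0.03 = 0.00009
Total = 0.0058761.
P(East | evidence) = 0.0018 / 0.0058761 ≈ 0.306.

0.306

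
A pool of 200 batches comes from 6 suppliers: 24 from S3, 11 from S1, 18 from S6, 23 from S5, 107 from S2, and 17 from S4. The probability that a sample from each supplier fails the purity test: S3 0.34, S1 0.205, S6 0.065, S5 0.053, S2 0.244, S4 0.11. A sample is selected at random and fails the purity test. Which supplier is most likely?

S2

Prior × likelihood for each hypothesis:
  S3: 0.12 × 0.34 = 0.0408
  S1: 0.055 × 0.205 = 0.011275
  S6: 0.09 × 0.065 = 0.00585
  S5: 0.115 × 0.053 = 0.006095
  S2: 0.535 × 0.244 = 0.13054
  S4: 0.085 × 0.11 = 0.00935
Total = 0.20391.
Largest term belongs to S2, so S2 is most probable.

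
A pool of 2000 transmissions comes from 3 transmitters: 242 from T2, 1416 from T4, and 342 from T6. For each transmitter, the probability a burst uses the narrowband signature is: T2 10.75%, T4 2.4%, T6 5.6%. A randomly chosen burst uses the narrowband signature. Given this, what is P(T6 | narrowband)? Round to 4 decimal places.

Prior × likelihood for each hypothesis:
  T2: 0.121 × 0.1075 = 0.0130075
  T4: 0.708 × 0.024 = 0.016992
  T6: 0.171 × 0.056 = 0.009576
Sum = 0.0395755.
P(T6 | evidence) = 0.009576 / 0.0395755 ≈ 0.2420.

0.2420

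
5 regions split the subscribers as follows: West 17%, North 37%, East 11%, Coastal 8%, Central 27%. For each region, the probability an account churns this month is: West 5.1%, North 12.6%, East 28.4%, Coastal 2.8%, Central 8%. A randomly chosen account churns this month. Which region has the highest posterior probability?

North

Prior × likelihood for each hypothesis:
  West: 0.17 × 0.051 = 0.00867
  North: 0.37 × 0.126 = 0.04662
  East: 0.11 × 0.284 = 0.03124
  Coastal: 0.08 × 0.028 = 0.00224
  Central: 0.27 × 0.08 = 0.0216
Sum = 0.11037.
Largest term belongs to North, so North is most probable.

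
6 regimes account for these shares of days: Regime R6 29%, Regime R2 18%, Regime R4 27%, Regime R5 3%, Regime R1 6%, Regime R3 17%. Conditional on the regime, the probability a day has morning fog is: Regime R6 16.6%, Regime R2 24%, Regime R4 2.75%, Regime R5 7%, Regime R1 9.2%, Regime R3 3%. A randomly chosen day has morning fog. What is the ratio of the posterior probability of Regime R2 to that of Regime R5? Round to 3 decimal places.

20.571

Unnormalized posteriors (prior × likelihood):
  Regime R6: 0.29 × 0.166 = 0.04814
  Regime R2: 0.18 × 0.24 = 0.0432
  Regime R4: 0.27 × 0.0275 = 0.007425
  Regime R5: 0.03 × 0.07 = 0.0021
  Regime R1: 0.06 × 0.092 = 0.00552
  Regime R3: 0.17 × 0.03 = 0.0051
Normalizing constant = 0.111485.
The ratio is 0.0432 / 0.0021 (the normalizer cancels) = 20.571.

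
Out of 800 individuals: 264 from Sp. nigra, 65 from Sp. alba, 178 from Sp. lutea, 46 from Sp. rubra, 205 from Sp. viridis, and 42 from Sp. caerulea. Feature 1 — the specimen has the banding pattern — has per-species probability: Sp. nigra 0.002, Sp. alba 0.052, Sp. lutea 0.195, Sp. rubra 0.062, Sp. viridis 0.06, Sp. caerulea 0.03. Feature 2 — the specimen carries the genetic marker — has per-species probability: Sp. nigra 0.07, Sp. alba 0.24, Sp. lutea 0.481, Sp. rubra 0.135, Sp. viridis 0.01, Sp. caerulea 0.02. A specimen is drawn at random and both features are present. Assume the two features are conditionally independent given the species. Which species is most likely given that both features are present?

Unnormalized posteriors (prior × likelihood):
  Sp. nigra: 0.33 × 0.002 × 0.07 = 0.0000462
  Sp. alba: 0.08125 × 0.052 × 0.24 = 0.001014
  Sp. lutea: 0.2225 × 0.195 × 0.481 = 0.0208693875
  Sp. rubra: 0.0575 × 0.062 × 0.135 = 0.000481275
  Sp. viridis: 0.25625 × 0.06 × 0.01 = 0.00015375
  Sp. caerulea: 0.0525 × 0.03 × 0.02 = 0.0000315
Normalizing constant = 0.0225961125.
Largest term belongs to Sp. lutea, so Sp. lutea is most probable.

Sp. lutea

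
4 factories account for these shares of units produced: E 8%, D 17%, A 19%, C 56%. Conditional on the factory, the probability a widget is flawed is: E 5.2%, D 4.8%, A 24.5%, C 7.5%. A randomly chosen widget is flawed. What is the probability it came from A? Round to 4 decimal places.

0.4615

Unnormalized posteriors (prior × likelihood):
  E: 0.08 × 0.052 = 0.00416
  D: 0.17 × 0.048 = 0.00816
  A: 0.19 × 0.245 = 0.04655
  C: 0.56 × 0.075 = 0.042
Sum = 0.10087.
P(A | evidence) = 0.04655 / 0.10087 ≈ 0.4615.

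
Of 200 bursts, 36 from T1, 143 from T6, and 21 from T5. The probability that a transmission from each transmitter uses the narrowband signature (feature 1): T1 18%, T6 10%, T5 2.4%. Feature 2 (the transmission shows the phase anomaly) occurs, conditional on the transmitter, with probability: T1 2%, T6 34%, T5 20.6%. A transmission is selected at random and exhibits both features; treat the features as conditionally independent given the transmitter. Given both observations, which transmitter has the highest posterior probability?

Prior × likelihood for each hypothesis:
  T1: 0.18 × 0.18 × 0.02 = 0.000648
  T6: 0.715 × 0.1 × 0.34 = 0.02431
  T5: 0.105 × 0.024 × 0.206 = 0.00051912
Sum = 0.02547712.
Largest term belongs to T6, so T6 is most probable.

T6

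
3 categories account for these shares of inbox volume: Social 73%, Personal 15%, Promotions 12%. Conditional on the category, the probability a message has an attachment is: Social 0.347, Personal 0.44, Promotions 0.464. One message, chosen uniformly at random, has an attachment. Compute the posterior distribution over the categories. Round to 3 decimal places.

Social 0.676, Personal 0.176, Promotions 0.148

Compute prior × likelihood for every hypothesis:
  Social: 0.73 × 0.347 = 0.25331
  Personal: 0.15 × 0.44 = 0.066
  Promotions: 0.12 × 0.464 = 0.05568
Sum = 0.37499.
P(Social | attachment) = 0.25331/0.37499 ≈ 0.676
P(Personal | attachment) = 0.066/0.37499 ≈ 0.176
P(Promotions | attachment) = 0.05568/0.37499 ≈ 0.148
(Check: 0.676+0.176+0.148 = 1.000.)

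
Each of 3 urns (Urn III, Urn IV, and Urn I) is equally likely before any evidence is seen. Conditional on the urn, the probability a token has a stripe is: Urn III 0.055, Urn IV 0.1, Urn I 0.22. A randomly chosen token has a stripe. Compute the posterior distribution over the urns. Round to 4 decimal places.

Urn III 0.1467, Urn IV 0.2667, Urn I 0.5867

With a uniform prior (1/3 each), posterior ∝ likelihood:
  Urn III: 0.055
  Urn IV: 0.1
  Urn I: 0.22
Sum = 0.375.
P(Urn III | striped) = 0.055/0.375 ≈ 0.1467
P(Urn IV | striped) = 0.1/0.375 ≈ 0.2667
P(Urn I | striped) = 0.22/0.375 ≈ 0.5867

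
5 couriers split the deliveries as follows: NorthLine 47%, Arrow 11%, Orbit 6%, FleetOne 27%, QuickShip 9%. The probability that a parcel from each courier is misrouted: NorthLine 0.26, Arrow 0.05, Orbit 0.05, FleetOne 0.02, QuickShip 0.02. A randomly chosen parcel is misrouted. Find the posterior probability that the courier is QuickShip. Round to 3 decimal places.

By Bayes' rule, posterior ∝ prior × likelihood:
  NorthLine: 0.47 × 0.26 = 0.1222
  Arrow: 0.11 × 0.05 = 0.0055
  Orbit: 0.06 × 0.05 = 0.003
  FleetOne: 0.27 × 0.02 = 0.0054
  QuickShip: 0.09 × 0.02 = 0.0018
Normalizing constant = 0.1379.
P(QuickShip | evidence) = 0.0018 / 0.1379 ≈ 0.013.

0.013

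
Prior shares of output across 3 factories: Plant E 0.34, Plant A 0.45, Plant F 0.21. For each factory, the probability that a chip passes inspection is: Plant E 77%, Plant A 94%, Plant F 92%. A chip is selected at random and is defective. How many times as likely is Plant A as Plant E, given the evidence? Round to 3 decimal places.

Taking complements, P(defective | each) = Plant E 0.23, Plant A 0.06, Plant F 0.08.
By Bayes' rule, posterior ∝ prior × likelihood:
  Plant E: 0.34 × 0.23 = 0.0782
  Plant A: 0.45 × 0.06 = 0.027
  Plant F: 0.21 × 0.08 = 0.0168
Total = 0.122.
The ratio is 0.027 / 0.0782 (the normalizer cancels) = 0.345.

0.345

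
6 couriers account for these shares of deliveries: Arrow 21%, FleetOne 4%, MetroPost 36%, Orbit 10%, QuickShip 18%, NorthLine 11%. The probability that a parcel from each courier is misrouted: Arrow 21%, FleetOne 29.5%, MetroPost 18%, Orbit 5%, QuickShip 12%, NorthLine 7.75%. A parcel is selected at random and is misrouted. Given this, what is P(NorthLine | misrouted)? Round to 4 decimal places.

0.0547

Compute prior × likelihood for every hypothesis:
  Arrow: 0.21 × 0.21 = 0.0441
  FleetOne: 0.04 × 0.295 = 0.0118
  MetroPost: 0.36 × 0.18 = 0.0648
  Orbit: 0.1 × 0.05 = 0.005
  QuickShip: 0.18 × 0.12 = 0.0216
  NorthLine: 0.11 × 0.0775 = 0.008525
Normalizing constant = 0.155825.
P(NorthLine | evidence) = 0.008525 / 0.155825 ≈ 0.0547.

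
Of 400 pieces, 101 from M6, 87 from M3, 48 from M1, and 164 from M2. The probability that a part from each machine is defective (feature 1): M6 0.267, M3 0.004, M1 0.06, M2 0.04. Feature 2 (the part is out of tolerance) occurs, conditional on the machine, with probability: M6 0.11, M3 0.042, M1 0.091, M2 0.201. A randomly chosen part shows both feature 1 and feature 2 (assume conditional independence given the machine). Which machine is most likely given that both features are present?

Compute prior × likelihood for every hypothesis:
  M6: 0.2525 × 0.267 × 0.11 = 0.007415925
  M3: 0.2175 × 0.004 × 0.042 = 0.00003654
  M1: 0.12 × 0.06 × 0.091 = 0.0006552
  M2: 0.41 × 0.04 × 0.201 = 0.0032964
Total = 0.011404065.
Largest term belongs to M6, so M6 is most probable.

M6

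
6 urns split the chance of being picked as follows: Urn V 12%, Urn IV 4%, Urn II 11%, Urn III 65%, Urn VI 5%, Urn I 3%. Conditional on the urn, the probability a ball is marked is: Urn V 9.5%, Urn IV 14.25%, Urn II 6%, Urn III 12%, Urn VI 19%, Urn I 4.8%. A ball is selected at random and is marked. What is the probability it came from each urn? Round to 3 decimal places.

Urn V 0.101, Urn IV 0.051, Urn II 0.059, Urn III 0.692, Urn VI 0.084, Urn I 0.013

Compute prior × likelihood for every hypothesis:
  Urn V: 0.12 × 0.095 = 0.0114
  Urn IV: 0.04 × 0.1425 = 0.0057
  Urn II: 0.11 × 0.06 = 0.0066
  Urn III: 0.65 × 0.12 = 0.078
  Urn VI: 0.05 × 0.19 = 0.0095
  Urn I: 0.03 × 0.048 = 0.00144
Normalizing constant = 0.11264.
P(Urn V | marked) = 0.0114/0.11264 ≈ 0.101
P(Urn IV | marked) = 0.0057/0.11264 ≈ 0.051
P(Urn II | marked) = 0.0066/0.11264 ≈ 0.059
P(Urn III | marked) = 0.078/0.11264 ≈ 0.692
P(Urn VI | marked) = 0.0095/0.11264 ≈ 0.084
P(Urn I | marked) = 0.00144/0.11264 ≈ 0.013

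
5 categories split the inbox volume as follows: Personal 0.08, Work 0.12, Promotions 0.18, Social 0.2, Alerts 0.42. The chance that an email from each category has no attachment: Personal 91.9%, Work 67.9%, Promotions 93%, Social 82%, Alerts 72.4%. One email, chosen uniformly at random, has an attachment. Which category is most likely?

Taking complements, P(attachment | each) = Personal 0.081, Work 0.321, Promotions 0.07, Social 0.18, Alerts 0.276.
Compute prior × likelihood for every hypothesis:
  Personal: 0.08 × 0.081 = 0.00648
  Work: 0.12 × 0.321 = 0.03852
  Promotions: 0.18 × 0.07 = 0.0126
  Social: 0.2 × 0.18 = 0.036
  Alerts: 0.42 × 0.276 = 0.11592
Sum = 0.20952.
Largest term belongs to Alerts, so Alerts is most probable.

Alerts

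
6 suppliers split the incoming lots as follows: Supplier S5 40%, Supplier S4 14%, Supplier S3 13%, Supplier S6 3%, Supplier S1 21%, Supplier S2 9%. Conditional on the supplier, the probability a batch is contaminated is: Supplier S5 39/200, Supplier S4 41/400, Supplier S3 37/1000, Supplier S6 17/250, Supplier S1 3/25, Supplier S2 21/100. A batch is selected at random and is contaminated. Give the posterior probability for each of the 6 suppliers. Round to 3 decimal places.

By Bayes' rule, posterior ∝ prior × likelihood:
  Supplier S5: 0.4 × 0.195 = 0.078
  Supplier S4: 0.14 × 0.1025 = 0.01435
  Supplier S3: 0.13 × 0.037 = 0.00481
  Supplier S6: 0.03 × 0.068 = 0.00204
  Supplier S1: 0.21 × 0.12 = 0.0252
  Supplier S2: 0.09 × 0.21 = 0.0189
Sum = 0.1433.
P(Supplier S5 | contaminated) = 0.078/0.1433 ≈ 0.544
P(Supplier S4 | contaminated) = 0.01435/0.1433 ≈ 0.100
P(Supplier S3 | contaminated) = 0.00481/0.1433 ≈ 0.034
P(Supplier S6 | contaminated) = 0.00204/0.1433 ≈ 0.014
P(Supplier S1 | contaminated) = 0.0252/0.1433 ≈ 0.176
P(Supplier S2 | contaminated) = 0.0189/0.1433 ≈ 0.132
(Check: 0.544+0.100+0.034+0.014+0.176+0.132 = 1.000.)

Supplier S5 0.544, Supplier S4 0.100, Supplier S3 0.034, Supplier S6 0.014, Supplier S1 0.176, Supplier S2 0.132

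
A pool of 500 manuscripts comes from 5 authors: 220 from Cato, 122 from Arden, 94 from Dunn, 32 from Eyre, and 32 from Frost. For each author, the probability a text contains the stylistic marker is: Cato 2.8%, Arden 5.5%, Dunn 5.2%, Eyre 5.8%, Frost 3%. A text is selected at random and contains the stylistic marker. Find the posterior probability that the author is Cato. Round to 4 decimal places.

0.2994

Compute prior × likelihood for every hypothesis:
  Cato: 0.44 × 0.028 = 0.01232
  Arden: 0.244 × 0.055 = 0.01342
  Dunn: 0.188 × 0.052 = 0.009776
  Eyre: 0.064 × 0.058 = 0.003712
  Frost: 0.064 × 0.03 = 0.00192
Sum = 0.041148.
P(Cato | evidence) = 0.01232 / 0.041148 ≈ 0.2994.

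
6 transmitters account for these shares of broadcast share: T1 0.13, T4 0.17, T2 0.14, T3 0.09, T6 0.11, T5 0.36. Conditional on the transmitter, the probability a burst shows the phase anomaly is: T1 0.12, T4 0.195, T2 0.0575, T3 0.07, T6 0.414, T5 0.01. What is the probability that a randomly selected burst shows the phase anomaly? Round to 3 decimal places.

Prior × likelihood for each hypothesis:
  T1: 0.13 × 0.12 = 0.0156
  T4: 0.17 × 0.195 = 0.03315
  T2: 0.14 × 0.0575 = 0.00805
  T3: 0.09 × 0.07 = 0.0063
  T6: 0.11 × 0.414 = 0.04554
  T5: 0.36 × 0.01 = 0.0036
P(anomaly) = 0.0156 + 0.03315 + 0.00805 + 0.0063 + 0.04554 + 0.0036 = 0.11224 → 0.112.

0.112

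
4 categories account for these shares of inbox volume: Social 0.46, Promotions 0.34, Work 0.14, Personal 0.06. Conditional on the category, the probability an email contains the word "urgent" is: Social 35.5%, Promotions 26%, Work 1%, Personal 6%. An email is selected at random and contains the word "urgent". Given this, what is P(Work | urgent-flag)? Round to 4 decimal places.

0.0055

Unnormalized posteriors (prior × likelihood):
  Social: 0.46 × 0.355 = 0.1633
  Promotions: 0.34 × 0.26 = 0.0884
  Work: 0.14 × 0.01 = 0.0014
  Personal: 0.06 × 0.06 = 0.0036
Total = 0.2567.
P(Work | evidence) = 0.0014 / 0.2567 ≈ 0.0055.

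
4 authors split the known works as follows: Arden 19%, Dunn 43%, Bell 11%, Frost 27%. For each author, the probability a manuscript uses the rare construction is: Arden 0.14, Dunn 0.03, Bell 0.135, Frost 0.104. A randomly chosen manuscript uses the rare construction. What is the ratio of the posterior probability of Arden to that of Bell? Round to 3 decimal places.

Unnormalized posteriors (prior × likelihood):
  Arden: 0.19 × 0.14 = 0.0266
  Dunn: 0.43 × 0.03 = 0.0129
  Bell: 0.11 × 0.135 = 0.01485
  Frost: 0.27 × 0.104 = 0.02808
Sum = 0.08243.
The ratio is 0.0266 / 0.01485 (the normalizer cancels) = 1.791.

1.791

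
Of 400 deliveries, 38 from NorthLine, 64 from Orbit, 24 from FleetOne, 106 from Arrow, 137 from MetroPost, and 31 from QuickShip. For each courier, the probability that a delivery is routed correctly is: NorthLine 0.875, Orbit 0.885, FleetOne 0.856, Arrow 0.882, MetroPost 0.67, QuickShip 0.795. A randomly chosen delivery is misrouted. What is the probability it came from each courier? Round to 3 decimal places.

NorthLine 0.060, Orbit 0.092, FleetOne 0.043, Arrow 0.157, MetroPost 0.568, QuickShip 0.080

Taking complements, P(misrouted | each) = NorthLine 0.125, Orbit 0.115, FleetOne 0.144, Arrow 0.118, MetroPost 0.33, QuickShip 0.205.
Prior × likelihood for each hypothesis:
  NorthLine: 0.095 × 0.125 = 0.011875
  Orbit: 0.16 × 0.115 = 0.0184
  FleetOne: 0.06 × 0.144 = 0.00864
  Arrow: 0.265 × 0.118 = 0.03127
  MetroPost: 0.3425 × 0.33 = 0.113025
  QuickShip: 0.0775 × 0.205 = 0.0158875
Total = 0.1990975.
P(NorthLine | misrouted) = 0.011875/0.1990975 ≈ 0.060
P(Orbit | misrouted) = 0.0184/0.1990975 ≈ 0.092
P(FleetOne | misrouted) = 0.00864/0.1990975 ≈ 0.043
P(Arrow | misrouted) = 0.03127/0.1990975 ≈ 0.157
P(MetroPost | misrouted) = 0.113025/0.1990975 ≈ 0.568
P(QuickShip | misrouted) = 0.0158875/0.1990975 ≈ 0.080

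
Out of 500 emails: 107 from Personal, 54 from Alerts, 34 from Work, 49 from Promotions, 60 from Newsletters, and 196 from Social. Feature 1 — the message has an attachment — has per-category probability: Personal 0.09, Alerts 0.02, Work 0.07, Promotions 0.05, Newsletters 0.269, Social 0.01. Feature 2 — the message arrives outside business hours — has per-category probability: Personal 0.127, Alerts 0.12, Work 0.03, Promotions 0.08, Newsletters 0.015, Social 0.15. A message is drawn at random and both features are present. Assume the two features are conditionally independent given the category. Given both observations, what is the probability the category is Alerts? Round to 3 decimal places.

By Bayes' rule, posterior ∝ prior × likelihood:
  Personal: 0.214 × 0.09 × 0.127 = 0.00244602
  Alerts: 0.108 × 0.02 × 0.12 = 0.0002592
  Work: 0.068 × 0.07 × 0.03 = 0.0001428
  Promotions: 0.098 × 0.05 × 0.08 = 0.000392
  Newsletters: 0.12 × 0.269 × 0.015 = 0.0004842
  Social: 0.392 × 0.01 × 0.15 = 0.000588
Sum = 0.00431222.
P(Alerts | evidence) = 0.0002592 / 0.00431222 ≈ 0.060.

0.060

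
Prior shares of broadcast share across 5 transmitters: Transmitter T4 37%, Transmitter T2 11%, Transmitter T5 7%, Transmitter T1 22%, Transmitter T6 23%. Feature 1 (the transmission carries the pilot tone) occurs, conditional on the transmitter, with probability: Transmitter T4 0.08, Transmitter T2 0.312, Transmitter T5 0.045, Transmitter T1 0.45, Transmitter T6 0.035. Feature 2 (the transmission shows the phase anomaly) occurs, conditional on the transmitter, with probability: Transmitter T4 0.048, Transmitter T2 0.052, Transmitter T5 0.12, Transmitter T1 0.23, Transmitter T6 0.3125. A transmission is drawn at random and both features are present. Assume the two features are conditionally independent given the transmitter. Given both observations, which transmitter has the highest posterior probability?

Compute prior × likelihood for every hypothesis:
  Transmitter T4: 0.37 × 0.08 × 0.048 = 0.0014208
  Transmitter T2: 0.11 × 0.312 × 0.052 = 0.00178464
  Transmitter T5: 0.07 × 0.045 × 0.12 = 0.000378
  Transmitter T1: 0.22 × 0.45 × 0.23 = 0.02277
  Transmitter T6: 0.23 × 0.035 × 0.3125 = 0.002515625
Total = 0.028869065.
Largest term belongs to Transmitter T1, so Transmitter T1 is most probable.

Transmitter T1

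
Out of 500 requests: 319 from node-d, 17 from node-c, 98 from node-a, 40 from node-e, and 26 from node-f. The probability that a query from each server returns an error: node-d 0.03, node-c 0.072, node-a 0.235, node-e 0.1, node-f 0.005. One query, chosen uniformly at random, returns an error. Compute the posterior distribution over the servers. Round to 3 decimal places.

node-d 0.252, node-c 0.032, node-a 0.607, node-e 0.105, node-f 0.003

Compute prior × likelihood for every hypothesis:
  node-d: 0.638 × 0.03 = 0.01914
  node-c: 0.034 × 0.072 = 0.002448
  node-a: 0.196 × 0.235 = 0.04606
  node-e: 0.08 × 0.1 = 0.008
  node-f: 0.052 × 0.005 = 0.00026
Total = 0.075908.
P(node-d | error) = 0.01914/0.075908 ≈ 0.252
P(node-c | error) = 0.002448/0.075908 ≈ 0.032
P(node-a | error) = 0.04606/0.075908 ≈ 0.607
P(node-e | error) = 0.008/0.075908 ≈ 0.105
P(node-f | error) = 0.00026/0.075908 ≈ 0.003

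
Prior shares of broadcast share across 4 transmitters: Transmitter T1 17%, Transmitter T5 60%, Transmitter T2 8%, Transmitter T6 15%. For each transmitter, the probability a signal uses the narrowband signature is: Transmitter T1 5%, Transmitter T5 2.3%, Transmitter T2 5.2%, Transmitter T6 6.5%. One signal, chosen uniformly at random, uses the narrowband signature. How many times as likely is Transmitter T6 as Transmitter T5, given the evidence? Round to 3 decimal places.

By Bayes' rule, posterior ∝ prior × likelihood:
  Transmitter T1: 0.17 × 0.05 = 0.0085
  Transmitter T5: 0.6 × 0.023 = 0.0138
  Transmitter T2: 0.08 × 0.052 = 0.00416
  Transmitter T6: 0.15 × 0.065 = 0.00975
Total = 0.03621.
The ratio is 0.00975 / 0.0138 (the normalizer cancels) = 0.707.

0.707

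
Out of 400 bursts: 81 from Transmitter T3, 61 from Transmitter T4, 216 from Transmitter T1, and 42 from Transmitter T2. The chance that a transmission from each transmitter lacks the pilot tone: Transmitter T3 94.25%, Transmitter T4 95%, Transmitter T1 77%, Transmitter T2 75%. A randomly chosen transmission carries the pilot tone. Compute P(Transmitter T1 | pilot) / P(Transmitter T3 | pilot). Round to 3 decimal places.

Taking complements, P(pilot | each) = Transmitter T3 0.0575, Transmitter T4 0.05, Transmitter T1 0.23, Transmitter T2 0.25.
Compute prior × likelihood for every hypothesis:
  Transmitter T3: 0.2025 × 0.0575 = 0.01164375
  Transmitter T4: 0.1525 × 0.05 = 0.007625
  Transmitter T1: 0.54 × 0.23 = 0.1242
  Transmitter T2: 0.105 × 0.25 = 0.02625
Sum = 0.16971875.
The ratio is 0.1242 / 0.01164375 (the normalizer cancels) = 10.667.

10.667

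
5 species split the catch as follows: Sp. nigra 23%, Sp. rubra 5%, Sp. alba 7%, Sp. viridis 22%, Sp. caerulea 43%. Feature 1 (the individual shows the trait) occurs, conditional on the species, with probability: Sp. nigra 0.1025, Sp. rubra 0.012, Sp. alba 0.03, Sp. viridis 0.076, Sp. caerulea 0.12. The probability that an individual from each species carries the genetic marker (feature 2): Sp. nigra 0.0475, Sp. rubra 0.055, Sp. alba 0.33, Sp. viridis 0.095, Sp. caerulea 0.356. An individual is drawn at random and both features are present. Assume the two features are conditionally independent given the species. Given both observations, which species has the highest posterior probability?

Compute prior × likelihood for every hypothesis:
  Sp. nigra: 0.23 × 0.1025 × 0.0475 = 0.0011198125
  Sp. rubra: 0.05 × 0.012 × 0.055 = 0.000033
  Sp. alba: 0.07 × 0.03 × 0.33 = 0.000693
  Sp. viridis: 0.22 × 0.076 × 0.095 = 0.0015884
  Sp. caerulea: 0.43 × 0.12 × 0.356 = 0.0183696
Sum = 0.0218038125.
Largest term belongs to Sp. caerulea, so Sp. caerulea is most probable.

Sp. caerulea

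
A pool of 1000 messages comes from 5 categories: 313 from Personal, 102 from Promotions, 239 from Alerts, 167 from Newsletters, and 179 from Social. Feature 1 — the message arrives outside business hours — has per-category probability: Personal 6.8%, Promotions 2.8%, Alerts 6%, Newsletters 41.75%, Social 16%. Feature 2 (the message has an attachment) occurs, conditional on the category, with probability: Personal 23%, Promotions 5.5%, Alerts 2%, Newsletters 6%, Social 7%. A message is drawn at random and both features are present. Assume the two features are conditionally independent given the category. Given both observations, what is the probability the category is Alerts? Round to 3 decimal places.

0.025

By Bayes' rule, posterior ∝ prior × likelihood:
  Personal: 0.313 × 0.068 × 0.23 = 0.00489532
  Promotions: 0.102 × 0.028 × 0.055 = 0.00015708
  Alerts: 0.239 × 0.06 × 0.02 = 0.0002868
  Newsletters: 0.167 × 0.4175 × 0.06 = 0.00418335
  Social: 0.179 × 0.16 × 0.07 = 0.0020048
Sum = 0.01152735.
P(Alerts | evidence) = 0.0002868 / 0.01152735 ≈ 0.025.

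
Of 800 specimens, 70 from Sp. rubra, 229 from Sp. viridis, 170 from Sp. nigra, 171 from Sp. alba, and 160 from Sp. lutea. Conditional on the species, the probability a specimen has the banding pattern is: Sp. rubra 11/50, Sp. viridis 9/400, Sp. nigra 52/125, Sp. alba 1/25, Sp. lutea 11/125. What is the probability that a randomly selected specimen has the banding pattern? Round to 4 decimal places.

0.1402

Compute prior × likelihood for every hypothesis:
  Sp. rubra: 0.0875 × 0.22 = 0.01925
  Sp. viridis: 0.28625 × 0.0225 = 0.006440625
  Sp. nigra: 0.2125 × 0.416 = 0.0884
  Sp. alba: 0.21375 × 0.04 = 0.00855
  Sp. lutea: 0.2 × 0.088 = 0.0176
P(banded) = 0.01925 + 0.006440625 + 0.0884 + 0.00855 + 0.0176 = 0.140240625 → 0.1402.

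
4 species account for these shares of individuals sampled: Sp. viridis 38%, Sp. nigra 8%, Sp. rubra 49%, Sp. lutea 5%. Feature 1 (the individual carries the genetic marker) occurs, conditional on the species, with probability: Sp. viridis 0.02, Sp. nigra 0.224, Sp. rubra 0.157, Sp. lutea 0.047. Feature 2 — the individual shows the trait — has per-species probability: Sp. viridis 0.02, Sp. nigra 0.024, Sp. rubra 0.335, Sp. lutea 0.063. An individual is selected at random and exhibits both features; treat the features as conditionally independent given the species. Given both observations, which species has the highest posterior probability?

Sp. rubra

Prior × likelihood for each hypothesis:
  Sp. viridis: 0.38 × 0.02 × 0.02 = 0.000152
  Sp. nigra: 0.08 × 0.224 × 0.024 = 0.00043008
  Sp. rubra: 0.49 × 0.157 × 0.335 = 0.02577155
  Sp. lutea: 0.05 × 0.047 × 0.063 = 0.00014805
Sum = 0.02650168.
Largest term belongs to Sp. rubra, so Sp. rubra is most probable.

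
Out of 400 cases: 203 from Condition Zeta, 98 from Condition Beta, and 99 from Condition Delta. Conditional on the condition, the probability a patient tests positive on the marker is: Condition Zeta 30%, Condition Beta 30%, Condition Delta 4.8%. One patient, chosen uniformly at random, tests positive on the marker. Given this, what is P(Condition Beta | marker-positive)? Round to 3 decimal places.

0.309

Compute prior × likelihood for every hypothesis:
  Condition Zeta: 0.5075 × 0.3 = 0.15225
  Condition Beta: 0.245 × 0.3 = 0.0735
  Condition Delta: 0.2475 × 0.048 = 0.01188
Total = 0.23763.
P(Condition Beta | evidence) = 0.0735 / 0.23763 ≈ 0.309.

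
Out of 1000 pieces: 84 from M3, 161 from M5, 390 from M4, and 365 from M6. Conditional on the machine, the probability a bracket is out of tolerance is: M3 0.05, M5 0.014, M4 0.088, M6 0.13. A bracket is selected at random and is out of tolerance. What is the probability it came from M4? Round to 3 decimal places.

Prior × likelihood for each hypothesis:
  M3: 0.084 × 0.05 = 0.0042
  M5: 0.161 × 0.014 = 0.002254
  M4: 0.39 × 0.088 = 0.03432
  M6: 0.365 × 0.13 = 0.04745
Sum = 0.088224.
P(M4 | evidence) = 0.03432 / 0.088224 ≈ 0.389.

0.389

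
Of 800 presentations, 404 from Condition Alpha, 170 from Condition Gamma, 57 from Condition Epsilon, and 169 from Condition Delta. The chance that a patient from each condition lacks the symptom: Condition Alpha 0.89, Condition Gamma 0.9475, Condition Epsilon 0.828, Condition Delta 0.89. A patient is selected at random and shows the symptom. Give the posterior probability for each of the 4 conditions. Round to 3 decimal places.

Taking complements, P(symptomatic | each) = Condition Alpha 0.11, Condition Gamma 0.0525, Condition Epsilon 0.172, Condition Delta 0.11.
Unnormalized posteriors (prior × likelihood):
  Condition Alpha: 0.505 × 0.11 = 0.05555
  Condition Gamma: 0.2125 × 0.0525 = 0.01115625
  Condition Epsilon: 0.07125 × 0.172 = 0.012255
  Condition Delta: 0.21125 × 0.11 = 0.0232375
Sum = 0.10219875.
P(Condition Alpha | symptomatic) = 0.05555/0.10219875 ≈ 0.544
P(Condition Gamma | symptomatic) = 0.01115625/0.10219875 ≈ 0.109
P(Condition Epsilon | symptomatic) = 0.012255/0.10219875 ≈ 0.120
P(Condition Delta | symptomatic) = 0.0232375/0.10219875 ≈ 0.227
(Check: 0.544+0.109+0.120+0.227 = 1.000.)

Condition Alpha 0.544, Condition Gamma 0.109, Condition Epsilon 0.120, Condition Delta 0.227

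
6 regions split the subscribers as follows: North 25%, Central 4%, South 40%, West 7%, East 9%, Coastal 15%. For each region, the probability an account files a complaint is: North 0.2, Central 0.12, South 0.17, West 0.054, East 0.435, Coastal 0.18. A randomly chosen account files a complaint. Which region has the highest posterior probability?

Compute prior × likelihood for every hypothesis:
  North: 0.25 × 0.2 = 0.05
  Central: 0.04 × 0.12 = 0.0048
  South: 0.4 × 0.17 = 0.068
  West: 0.07 × 0.054 = 0.00378
  East: 0.09 × 0.435 = 0.03915
  Coastal: 0.15 × 0.18 = 0.027
Total = 0.19273.
Largest term belongs to South, so South is most probable.

South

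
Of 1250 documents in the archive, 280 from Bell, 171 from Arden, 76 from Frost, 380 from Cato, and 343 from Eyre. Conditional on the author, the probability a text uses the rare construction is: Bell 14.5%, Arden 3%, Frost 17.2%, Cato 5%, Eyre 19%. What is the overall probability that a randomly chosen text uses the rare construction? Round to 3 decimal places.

0.114

By Bayes' rule, posterior ∝ prior × likelihood:
  Bell: 0.224 × 0.145 = 0.03248
  Arden: 0.1368 × 0.03 = 0.004104
  Frost: 0.0608 × 0.172 = 0.0104576
  Cato: 0.304 × 0.05 = 0.0152
  Eyre: 0.2744 × 0.19 = 0.052136
P(rare-form) = 0.03248 + 0.004104 + 0.0104576 + 0.0152 + 0.052136 = 0.1143776 → 0.114.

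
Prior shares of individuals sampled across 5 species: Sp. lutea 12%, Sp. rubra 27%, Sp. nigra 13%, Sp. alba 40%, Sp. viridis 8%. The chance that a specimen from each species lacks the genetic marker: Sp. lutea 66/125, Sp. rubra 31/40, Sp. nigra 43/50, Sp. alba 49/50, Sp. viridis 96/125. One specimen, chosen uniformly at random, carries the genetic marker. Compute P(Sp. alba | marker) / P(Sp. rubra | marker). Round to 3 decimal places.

Taking complements, P(marker | each) = Sp. lutea 0.472, Sp. rubra 0.225, Sp. nigra 0.14, Sp. alba 0.02, Sp. viridis 0.232.
Unnormalized posteriors (prior × likelihood):
  Sp. lutea: 0.12 × 0.472 = 0.05664
  Sp. rubra: 0.27 × 0.225 = 0.06075
  Sp. nigra: 0.13 × 0.14 = 0.0182
  Sp. alba: 0.4 × 0.02 = 0.008
  Sp. viridis: 0.08 × 0.232 = 0.01856
Sum = 0.16215.
The ratio is 0.008 / 0.06075 (the normalizer cancels) = 0.132.

0.132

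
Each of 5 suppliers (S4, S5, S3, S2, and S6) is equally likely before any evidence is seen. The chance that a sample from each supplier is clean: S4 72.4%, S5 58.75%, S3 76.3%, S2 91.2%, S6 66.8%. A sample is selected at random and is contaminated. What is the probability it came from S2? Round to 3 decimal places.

0.065

Taking complements, P(contaminated | each) = S4 0.276, S5 0.4125, S3 0.237, S2 0.088, S6 0.332.
With a uniform prior (1/5 each), posterior ∝ likelihood:
  S4: 0.276
  S5: 0.4125
  S3: 0.237
  S2: 0.088
  S6: 0.332
Total = 1.3455.
P(S2 | evidence) = 0.088 / 1.3455 ≈ 0.065.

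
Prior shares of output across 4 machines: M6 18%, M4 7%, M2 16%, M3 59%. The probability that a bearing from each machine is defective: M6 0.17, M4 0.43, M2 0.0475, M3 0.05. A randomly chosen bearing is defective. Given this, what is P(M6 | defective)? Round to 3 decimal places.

0.313

Compute prior × likelihood for every hypothesis:
  M6: 0.18 × 0.17 = 0.0306
  M4: 0.07 × 0.43 = 0.0301
  M2: 0.16 × 0.0475 = 0.0076
  M3: 0.59 × 0.05 = 0.0295
Total = 0.0978.
P(M6 | evidence) = 0.0306 / 0.0978 ≈ 0.313.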